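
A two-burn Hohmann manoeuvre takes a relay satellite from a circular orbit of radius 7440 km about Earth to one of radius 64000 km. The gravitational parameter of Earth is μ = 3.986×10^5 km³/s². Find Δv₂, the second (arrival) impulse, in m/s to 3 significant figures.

Transfer-ellipse semi-major axis a_t = (r₁ + r₂)/2 = (7440 + 64000)/2 = 35720 km.
On the circular orbit at r = 64000 km, v_c = √(μ/r) = 2.496 km/s.
Vis-viva on the transfer ellipse at r = 64000 km gives v_t = √[μ(2/r − 1/a_t)] = 1.139 km/s.
Δv₂ = |v_t − v_c| = |1.139 − 2.496| = 1.357 km/s.

Δv₂ = 1360 m/s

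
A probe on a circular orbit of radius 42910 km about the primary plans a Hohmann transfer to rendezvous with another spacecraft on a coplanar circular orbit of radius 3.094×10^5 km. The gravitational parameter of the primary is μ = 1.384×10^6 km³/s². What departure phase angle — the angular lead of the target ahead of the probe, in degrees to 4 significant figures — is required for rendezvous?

Transfer-ellipse semi-major axis a_t = (r₁ + r₂)/2 = (42910 + 3.094×10^5)/2 = 1.76155×10^5 km.
Transfer time t = π√(a_t³/μ) = 1.97435×10^5 s.
The target's mean motion on its circular orbit is ω₂ = √(μ/r₂³) = 6.83577×10^-6 rad/s.
Angle swept by the target during transfer: ω₂·t = 1.3496 rad = 77.33°.
The probe traverses 180° on the transfer ellipse, so the target must lead by 180° − 77.33° = 102.7°.

φ = 102.7°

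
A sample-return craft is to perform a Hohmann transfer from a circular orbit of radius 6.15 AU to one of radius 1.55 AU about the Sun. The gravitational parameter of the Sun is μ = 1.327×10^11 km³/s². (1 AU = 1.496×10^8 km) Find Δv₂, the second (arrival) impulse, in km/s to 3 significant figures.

In km: r₁ = 6.15 × 1.496×10^8 = 9.2004×10^8 km; r₂ = 1.55 × 1.496×10^8 = 2.3188×10^8 km.
The Hohmann ellipse has a_t = (r₁ + r₂)/2 = 5.7596×10^8 km.
Circular speed at r = 2.3188×10^8 km: v_c = √(μ/r) = 23.922 km/s.
Vis-viva on the transfer ellipse at r = 2.3188×10^8 km gives v_t = √[μ(2/r − 1/a_t)] = 30.235 km/s.
Δv₂ = |v_t − v_c| = |30.235 − 23.922| = 6.313 km/s.

Δv₂ = 6.31 km/s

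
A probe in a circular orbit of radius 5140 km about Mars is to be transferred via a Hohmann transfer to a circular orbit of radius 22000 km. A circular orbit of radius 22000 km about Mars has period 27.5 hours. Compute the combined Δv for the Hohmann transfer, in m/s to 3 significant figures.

From Kepler's third law T² = 4π²r³/μ at r = 22000 km, T = 27.5 hours = 27.5 × 3600 s = 99000 s: μ = 4π²r³/T² = 42890.1 km³/s².
Transfer-ellipse semi-major axis a_t = (r₁ + r₂)/2 = (5140 + 22000)/2 = 13570 km.
Circular speed at r₁: v₁ = √(μ/r₁) = √(42890.1/5140) = 2.8887 km/s.
On the transfer ellipse at r₁, v² = μ(2/r − 1/a) gives v_p = √[μ(2/r₁ − 1/a_t)] = 3.6781 km/s.
First burn Δv₁ = |v_p − v₁| = 0.7894 km/s.
Circular speed at r₂: v₂ = √(μ/r₂) = 1.39626 km/s.
Transfer-orbit speed at r₂: v_a = √[μ(2/r₂ − 1/a_t)] = 0.859328 km/s.
Second burn Δv₂ = |v₂ − v_a| = 0.5369 km/s.
Δv = Δv₁ + Δv₂ = 0.7894 + 0.5369 = 1.326 km/s.

Δv = 1330 m/s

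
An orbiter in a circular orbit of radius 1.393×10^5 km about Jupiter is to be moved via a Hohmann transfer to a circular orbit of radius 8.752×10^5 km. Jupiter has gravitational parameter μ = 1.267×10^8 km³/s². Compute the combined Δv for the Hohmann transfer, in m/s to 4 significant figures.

Semi-major axis of the transfer orbit: a_t = (1.393×10^5 + 8.752×10^5)/2 = 5.0725×10^5 km.
Circular speed at r₁: v₁ = √(μ/r₁) = √(1.267×10^8/1.393×10^5) = 30.159 km/s.
Transfer-orbit speed at r₁ (vis-viva): v_p = √[μ(2/r₁ − 1/a_t)] = 39.615 km/s.
First burn Δv₁ = |v_p − v₁| = 9.456 km/s.
At r₂, v₂ = √(μ/r₂) = 12.032 km/s.
Transfer-orbit speed at r₂: v_a = √[μ(2/r₂ − 1/a_t)] = 6.3052 km/s.
Second burn Δv₂ = |v₂ − v_a| = 5.727 km/s.
Total Δv = Δv₁ + Δv₂ = 15.18 km/s.

Δv = 15180 m/s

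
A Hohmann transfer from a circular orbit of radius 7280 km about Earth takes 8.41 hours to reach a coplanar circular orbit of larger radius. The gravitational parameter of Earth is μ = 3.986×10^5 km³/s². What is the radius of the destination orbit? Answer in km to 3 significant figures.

r₂ = 59400 km

Transfer time t = 8.41 hours = 30276 s, and t = π√(a_t³/μ).
So a_t = (μ t²/π²)^(1/3) = (3.986×10^5 × (30276)² / π²)^(1/3) = 33328 km.
Since a_t = (r₁ + r₂)/2, r₂ = 2a_t − r₁ = 2×33328 − 7280 = 59376 km.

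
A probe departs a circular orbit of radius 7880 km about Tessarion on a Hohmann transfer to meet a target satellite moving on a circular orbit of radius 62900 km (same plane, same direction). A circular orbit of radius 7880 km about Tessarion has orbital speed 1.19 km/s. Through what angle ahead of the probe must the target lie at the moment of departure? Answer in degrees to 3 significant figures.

From the circular-orbit relation v² = μ/r at r = 7880 km: μ = v²r = (1.19)² × 7880 = 11158.9 km³/s².
Transfer-ellipse semi-major axis a_t = (r₁ + r₂)/2 = (7880 + 62900)/2 = 35390 km.
The half-period of the transfer ellipse is t = π√(a_t³/μ) = 1.980×10^5 s.
The target's mean motion on its circular orbit is ω₂ = √(μ/r₂³) = 6.696×10^-6 rad/s.
Angle swept by the target during transfer: ω₂·t = 1.326 rad = 75.97°.
Arrival is 180° from departure on the ellipse, so φ = 180° − 75.97° = 104°.

φ = 104°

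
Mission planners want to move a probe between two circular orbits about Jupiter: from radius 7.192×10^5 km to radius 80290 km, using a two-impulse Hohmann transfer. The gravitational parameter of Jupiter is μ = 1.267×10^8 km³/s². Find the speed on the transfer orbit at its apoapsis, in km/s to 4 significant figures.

Transfer-ellipse semi-major axis a_t = (r₁ + r₂)/2 = (7.192×10^5 + 80290)/2 = 3.99745×10^5 km.
The apoapsis of the transfer ellipse is at r = 7.192×10^5 km.
Applying v² = μ(2/r − 1/a_t): v = 5.948 km/s.

v = 5.948 km/s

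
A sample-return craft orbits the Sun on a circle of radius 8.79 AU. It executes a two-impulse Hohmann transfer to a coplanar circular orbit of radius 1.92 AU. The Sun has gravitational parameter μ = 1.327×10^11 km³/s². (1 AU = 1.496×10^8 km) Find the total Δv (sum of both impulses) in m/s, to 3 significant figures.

Δv = 10100 m/s

In km: r₁ = 8.79 × 1.496×10^8 = 1.314984×10^9 km; r₂ = 1.92 × 1.496×10^8 = 2.87232×10^8 km.
Transfer-ellipse semi-major axis a_t = (r₁ + r₂)/2 = (1.314984×10^9 + 2.87232×10^8)/2 = 8.01108×10^8 km.
At r₁ the circular-orbit speed is v₁ = √(μ/r₁) = 10.0456 km/s.
On the transfer ellipse at r₁, v² = μ(2/r − 1/a) gives v_a = √[μ(2/r₁ − 1/a_t)] = 6.01515 km/s.
First burn Δv₁ = |v_a − v₁| = 4.030 km/s.
At r₂, v₂ = √(μ/r₂) = 21.494 km/s.
Transfer-orbit speed at r₂: v_p = √[μ(2/r₂ − 1/a_t)] = 27.538 km/s.
Second burn Δv₂ = |v₂ − v_p| = 6.044 km/s.
Total Δv = Δv₁ + Δv₂ = 10.07 km/s.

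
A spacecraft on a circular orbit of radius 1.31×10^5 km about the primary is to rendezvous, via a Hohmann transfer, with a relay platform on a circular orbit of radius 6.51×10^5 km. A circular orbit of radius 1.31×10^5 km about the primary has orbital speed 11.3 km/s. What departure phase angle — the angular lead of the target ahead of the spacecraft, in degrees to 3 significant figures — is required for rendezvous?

φ = 96.2°

From the circular-orbit relation v² = μ/r at r = 1.31×10^5 km: μ = v²r = (11.3)² × 1.31×10^5 = 1.67274×10^7 km³/s².
Semi-major axis of the transfer orbit: a_t = (1.310×10^5 + 6.510×10^5)/2 = 3.910×10^5 km.
Transfer time t = π√(a_t³/μ) = 1.8780×10^5 s.
The target's mean motion on its circular orbit is ω₂ = √(μ/r₂³) = 7.7865×10^-6 rad/s.
Angle swept by the target during transfer: ω₂·t = 1.4623 rad = 83.78°.
The spacecraft traverses 180° on the transfer ellipse, so the target must lead by 180° − 83.78° = 96.2°.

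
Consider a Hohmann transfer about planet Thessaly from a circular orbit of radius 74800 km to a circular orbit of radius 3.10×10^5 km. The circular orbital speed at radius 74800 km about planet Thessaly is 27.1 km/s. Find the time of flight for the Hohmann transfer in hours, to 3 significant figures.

t = 9.94 hours

From the circular-orbit relation v² = μ/r at r = 74800 km: μ = v²r = (27.1)² × 74800 = 5.49339×10^7 km³/s².
The Hohmann ellipse has a_t = (r₁ + r₂)/2 = 1.924×10^5 km.
Transfer time t = π√(a_t³/μ) = π√((1.924×10^5)³ / 5.49339×10^7) = 35770 s.
Converting: 35770 s ÷ 3600 s/hour = 9.94 hours.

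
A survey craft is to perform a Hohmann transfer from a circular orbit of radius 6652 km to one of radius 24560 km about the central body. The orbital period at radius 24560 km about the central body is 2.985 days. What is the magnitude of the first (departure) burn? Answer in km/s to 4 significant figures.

From Kepler's third law T² = 4π²r³/μ at r = 24560 km, T = 2.985 days = 2.985 × 86400 s = 2.57904×10^5 s: μ = 4π²r³/T² = 8792.83 km³/s².
Transfer-ellipse semi-major axis a_t = (r₁ + r₂)/2 = (6652 + 24560)/2 = 15606 km.
Circular speed at r = 6652 km: v_c = √(μ/r) = 1.1497 km/s.
Vis-viva on the transfer ellipse at r = 6652 km gives v_t = √[μ(2/r − 1/a_t)] = 1.4423 km/s.
Δv₁ = |v_t − v_c| = |1.4423 − 1.1497| = 0.2926 km/s.

Δv₁ = 0.2926 km/s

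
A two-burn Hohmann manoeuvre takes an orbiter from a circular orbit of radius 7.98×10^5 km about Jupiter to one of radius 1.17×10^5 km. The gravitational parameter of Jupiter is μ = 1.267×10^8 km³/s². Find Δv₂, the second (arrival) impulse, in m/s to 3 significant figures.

Transfer-ellipse semi-major axis a_t = (r₁ + r₂)/2 = (7.980×10^5 + 1.170×10^5)/2 = 4.575×10^5 km.
Circular speed at r = 1.170×10^5 km: v_c = √(μ/r) = 32.91 km/s.
Vis-viva on the transfer ellipse at r = 1.170×10^5 km gives v_t = √[μ(2/r − 1/a_t)] = 43.46 km/s.
Δv₂ = |v_t − v_c| = |43.46 − 32.91| = 10.55 km/s.

Δv₂ = 10600 m/s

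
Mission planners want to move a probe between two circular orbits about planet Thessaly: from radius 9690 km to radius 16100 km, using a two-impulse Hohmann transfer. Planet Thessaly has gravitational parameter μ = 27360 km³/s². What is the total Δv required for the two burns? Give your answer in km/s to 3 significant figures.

The Hohmann ellipse has a_t = (r₁ + r₂)/2 = 12895 km.
At r₁ the circular-orbit speed is v₁ = √(μ/r₁) = 1.68034 km/s.
Transfer-orbit speed at r₁ (vis-viva equation): v_p = √[μ(2/r₁ − 1/a_t)] = 1.87758 km/s.
First burn Δv₁ = |v_p − v₁| = 0.1972 km/s.
At r₂, v₂ = √(μ/r₂) = 1.3036 km/s.
Transfer-orbit speed at r₂: v_a = √[μ(2/r₂ − 1/a_t)] = 1.1300 km/s.
Second burn Δv₂ = |v₂ − v_a| = 0.1736 km/s.
Total Δv = Δv₁ + Δv₂ = 0.3708 km/s.

Δv = 0.371 km/s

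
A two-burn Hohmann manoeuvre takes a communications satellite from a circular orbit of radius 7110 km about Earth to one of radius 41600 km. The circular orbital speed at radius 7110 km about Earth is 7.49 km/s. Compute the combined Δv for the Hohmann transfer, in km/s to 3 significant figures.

Δv = 3.72 km/s

From the circular-orbit relation v² = μ/r at r = 7110 km: μ = v²r = (7.49)² × 7110 = 3.98872×10^5 km³/s².
The Hohmann ellipse has a_t = (r₁ + r₂)/2 = 24355 km.
At r₁ the circular-orbit speed is v₁ = √(μ/r₁) = 7.490 km/s.
On the transfer ellipse at r₁, v² = μ(2/r − 1/a) gives v_p = √[μ(2/r₁ − 1/a_t)] = 9.789 km/s.
First burn Δv₁ = |v_p − v₁| = 2.299 km/s.
At r₂, v₂ = √(μ/r₂) = 3.096 km/s.
Transfer-orbit speed at r₂: v_a = √[μ(2/r₂ − 1/a_t)] = 1.673 km/s.
Second burn Δv₂ = |v₂ − v_a| = 1.423 km/s.
Δv = Δv₁ + Δv₂ = 2.299 + 1.423 = 3.722 km/s.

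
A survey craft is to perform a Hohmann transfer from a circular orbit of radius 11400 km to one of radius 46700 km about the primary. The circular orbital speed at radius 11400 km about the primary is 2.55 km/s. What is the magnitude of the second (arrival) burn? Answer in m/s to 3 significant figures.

Δv₂ = 471 m/s

From the circular-orbit relation v² = μ/r at r = 11400 km: μ = v²r = (2.55)² × 11400 = 74128.5 km³/s².
Semi-major axis of the transfer orbit: a_t = (11400 + 46700)/2 = 29050 km.
On the circular orbit at r = 46700 km, v_c = √(μ/r) = 1.25989 km/s.
Vis-viva on the transfer ellipse at r = 46700 km gives v_t = √[μ(2/r − 1/a_t)] = 0.789248 km/s.
Δv₂ = |v_t − v_c| = |0.789248 − 1.25989| = 0.4706 km/s.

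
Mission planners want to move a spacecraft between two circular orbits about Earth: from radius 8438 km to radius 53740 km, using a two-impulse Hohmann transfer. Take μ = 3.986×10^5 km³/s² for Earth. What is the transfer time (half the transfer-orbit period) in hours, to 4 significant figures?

t = 7.577 hours

Transfer-ellipse semi-major axis a_t = (r₁ + r₂)/2 = (8438 + 53740)/2 = 31089 km.
Half the transfer-orbit period gives t = π√(a_t³/μ) = 27277 s.
Converting: 27277 s ÷ 3600 s/hour = 7.577 hours.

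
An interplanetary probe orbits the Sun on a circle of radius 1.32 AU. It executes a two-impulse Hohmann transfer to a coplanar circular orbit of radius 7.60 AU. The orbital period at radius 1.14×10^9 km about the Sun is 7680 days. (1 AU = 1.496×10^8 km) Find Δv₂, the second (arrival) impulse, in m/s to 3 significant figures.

From Kepler's third law T² = 4π²r³/μ at r = 1.14×10^9 km, T = 7680 days = 7680 × 86400 s = 6.63552×10^8 s: μ = 4π²r³/T² = 1.32839×10^11 km³/s².
In km: r₁ = 1.32 × 1.496×10^8 = 1.97472×10^8 km; r₂ = 7.60 × 1.496×10^8 = 1.13696×10^9 km.
Transfer-ellipse semi-major axis a_t = (r₁ + r₂)/2 = (1.97472×10^8 + 1.13696×10^9)/2 = 6.67216×10^8 km.
Circular speed at r = 1.13696×10^9 km: v_c = √(μ/r) = 10.809 km/s.
Transfer-orbit speed at the same r (vis-viva, a = a_t): v_t = √[μ(2/r − 1/a_t)] = 5.8804 km/s.
Δv₂ = |v_t − v_c| = |5.8804 − 10.809| = 4.929 km/s.

Δv₂ = 4930 m/s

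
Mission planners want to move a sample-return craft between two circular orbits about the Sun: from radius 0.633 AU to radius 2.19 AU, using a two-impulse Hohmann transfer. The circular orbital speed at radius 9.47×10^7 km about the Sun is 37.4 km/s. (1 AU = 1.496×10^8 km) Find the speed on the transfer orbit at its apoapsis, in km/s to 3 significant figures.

v = 13.5 km/s

From the circular-orbit relation v² = μ/r at r = 9.47×10^7 km: μ = v²r = (37.4)² × 9.47×10^7 = 1.32463×10^11 km³/s².
In km: r₁ = 0.633 × 1.496×10^8 = 9.46968×10^7 km; r₂ = 2.19 × 1.496×10^8 = 3.27624×10^8 km.
The Hohmann ellipse has a_t = (r₁ + r₂)/2 = 2.111604×10^8 km.
At apoapsis, r = 3.27624×10^8 km.
Vis-viva: v = √[μ(2/r − 1/a_t)] = √[1.32463×10^11 × (2/3.27624×10^8 − 1/2.111604×10^8)] = 13.47 km/s.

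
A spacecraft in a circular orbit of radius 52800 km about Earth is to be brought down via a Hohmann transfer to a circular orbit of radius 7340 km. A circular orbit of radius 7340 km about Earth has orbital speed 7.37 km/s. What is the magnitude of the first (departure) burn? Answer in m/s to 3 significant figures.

From the circular-orbit relation v² = μ/r at r = 7340 km: μ = v²r = (7.37)² × 7340 = 3.98686×10^5 km³/s².
Transfer-ellipse semi-major axis a_t = (r₁ + r₂)/2 = (52800 + 7340)/2 = 30070 km.
Circular speed at r = 52800 km: v_c = √(μ/r) = 2.748 km/s.
Vis-viva on the transfer ellipse at r = 52800 km gives v_t = √[μ(2/r − 1/a_t)] = 1.358 km/s.
Δv₁ = |v_t − v_c| = |1.358 − 2.748| = 1.390 km/s.

Δv₁ = 1390 m/s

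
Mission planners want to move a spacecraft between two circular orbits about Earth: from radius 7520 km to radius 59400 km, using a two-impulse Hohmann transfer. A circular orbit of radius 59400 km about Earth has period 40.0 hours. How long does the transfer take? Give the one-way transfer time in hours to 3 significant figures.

From Kepler's third law T² = 4π²r³/μ at r = 59400 km, T = 40.0 hours = 40.0 × 3600 s = 1.440×10^5 s: μ = 4π²r³/T² = 3.99019×10^5 km³/s².
Transfer-ellipse semi-major axis a_t = (r₁ + r₂)/2 = (7520 + 59400)/2 = 33460 km.
By Kepler's third law the transfer-orbit period is T = 2π√(a_t³/μ), so t = T/2 = 30440 s.
Converting: 30440 s ÷ 3600 s/hour = 8.46 hours.

t = 8.46 hours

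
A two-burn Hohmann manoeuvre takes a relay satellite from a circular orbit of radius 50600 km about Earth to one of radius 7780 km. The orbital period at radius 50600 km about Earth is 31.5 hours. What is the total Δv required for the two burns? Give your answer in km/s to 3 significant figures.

From Kepler's third law T² = 4π²r³/μ at r = 50600 km, T = 31.5 hours = 31.5 × 3600 s = 1.134×10^5 s: μ = 4π²r³/T² = 3.97727×10^5 km³/s².
Semi-major axis of the transfer orbit: a_t = (50600 + 7780)/2 = 29190 km.
Circular speed at r₁: v₁ = √(μ/r₁) = √(3.97727×10^5/50600) = 2.8036 km/s.
On the transfer ellipse at r₁, vis-viva gives v_a = √[μ(2/r₁ − 1/a_t)] = 1.4474 km/s.
First burn Δv₁ = |v_a − v₁| = 1.356 km/s.
At r₂, v₂ = √(μ/r₂) = 7.150 km/s.
Transfer-orbit speed at r₂: v_p = √[μ(2/r₂ − 1/a_t)] = 9.414 km/s.
Second burn Δv₂ = |v₂ − v_p| = 2.264 km/s.
Total Δv = Δv₁ + Δv₂ = 3.620 km/s.

Δv = 3.62 km/s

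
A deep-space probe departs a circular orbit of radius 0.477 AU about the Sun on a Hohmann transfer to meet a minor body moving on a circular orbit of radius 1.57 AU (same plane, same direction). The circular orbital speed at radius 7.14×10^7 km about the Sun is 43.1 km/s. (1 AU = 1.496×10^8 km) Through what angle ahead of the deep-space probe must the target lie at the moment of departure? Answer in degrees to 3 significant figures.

φ = 85.3°

From the circular-orbit relation v² = μ/r at r = 7.14×10^7 km: μ = v²r = (43.1)² × 7.14×10^7 = 1.32633×10^11 km³/s².
In km: r₁ = 0.477 × 1.496×10^8 = 7.13592×10^7 km; r₂ = 1.57 × 1.496×10^8 = 2.34872×10^8 km.
Transfer-ellipse semi-major axis a_t = (r₁ + r₂)/2 = (7.13592×10^7 + 2.34872×10^8)/2 = 1.531156×10^8 km.
The half-period of the transfer ellipse is t = π√(a_t³/μ) = 1.634×10^7 s.
The target's mean motion on its circular orbit is ω₂ = √(μ/r₂³) = 1.012×10^-7 rad/s.
Angle swept by the target during transfer: ω₂·t = 1.6536 rad = 94.74°.
Arrival is 180° from departure on the ellipse, so φ = 180° − 94.74° = 85.3°.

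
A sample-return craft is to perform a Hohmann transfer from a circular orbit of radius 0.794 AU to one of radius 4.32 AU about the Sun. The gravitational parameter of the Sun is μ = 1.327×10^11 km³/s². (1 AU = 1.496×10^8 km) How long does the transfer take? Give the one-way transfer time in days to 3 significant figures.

t = 747 days

In km: r₁ = 0.794 × 1.496×10^8 = 1.187824×10^8 km; r₂ = 4.32 × 1.496×10^8 = 6.46272×10^8 km.
The Hohmann ellipse has a_t = (r₁ + r₂)/2 = 3.825272×10^8 km.
Half the transfer-orbit period gives t = π√(a_t³/μ) = 6.452×10^7 s.
Converting: 6.452×10^7 s ÷ 86400 s/day = 747 days.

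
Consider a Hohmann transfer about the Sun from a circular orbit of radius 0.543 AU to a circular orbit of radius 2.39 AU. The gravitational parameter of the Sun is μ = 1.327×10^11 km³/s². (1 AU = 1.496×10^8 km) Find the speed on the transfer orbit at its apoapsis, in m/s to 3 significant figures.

v = 11700 m/s

In km: r₁ = 0.543 × 1.496×10^8 = 8.12328×10^7 km; r₂ = 2.39 × 1.496×10^8 = 3.57544×10^8 km.
The Hohmann ellipse has a_t = (r₁ + r₂)/2 = 2.193884×10^8 km.
At apoapsis, r = 3.57544×10^8 km.
Applying v² = μ(2/r − 1/a_t): v = 11.72 km/s.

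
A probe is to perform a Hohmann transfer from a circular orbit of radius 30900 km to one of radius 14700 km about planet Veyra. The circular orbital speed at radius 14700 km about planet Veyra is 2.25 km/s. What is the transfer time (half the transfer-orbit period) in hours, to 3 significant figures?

t = 11.0 hours

From the circular-orbit relation v² = μ/r at r = 14700 km: μ = v²r = (2.25)² × 14700 = 74418.8 km³/s².
Semi-major axis of the transfer orbit: a_t = (30900 + 14700)/2 = 22800 km.
Transfer time t = π√(a_t³/μ) = π√((22800)³ / 74418.8) = 39650 s.
Converting: 39650 s ÷ 3600 s/hour = 11.0 hours.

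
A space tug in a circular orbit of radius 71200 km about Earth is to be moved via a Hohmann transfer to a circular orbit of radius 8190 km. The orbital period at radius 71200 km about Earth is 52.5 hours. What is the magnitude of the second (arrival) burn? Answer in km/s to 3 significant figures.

Δv₂ = 2.37 km/s

From Kepler's third law T² = 4π²r³/μ at r = 71200 km, T = 52.5 hours = 52.5 × 3600 s = 1.890×10^5 s: μ = 4π²r³/T² = 3.98911×10^5 km³/s².
Semi-major axis of the transfer orbit: a_t = (71200 + 8190)/2 = 39695 km.
On the circular orbit at r = 8190 km, v_c = √(μ/r) = 6.979 km/s.
Transfer-orbit speed at the same r (vis-viva, a = a_t): v_t = √[μ(2/r − 1/a_t)] = 9.347 km/s.
Δv₂ = |v_t − v_c| = |9.347 − 6.979| = 2.368 km/s.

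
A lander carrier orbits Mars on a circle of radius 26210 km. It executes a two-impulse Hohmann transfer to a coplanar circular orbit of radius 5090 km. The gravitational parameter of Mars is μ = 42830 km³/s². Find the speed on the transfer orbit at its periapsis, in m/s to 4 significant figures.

v = 3754 m/s

The Hohmann ellipse has a_t = (r₁ + r₂)/2 = 15650 km.
The periapsis of the transfer ellipse is at r = 5090 km.
Applying v² = μ(2/r − 1/a_t): v = 3.754 km/s.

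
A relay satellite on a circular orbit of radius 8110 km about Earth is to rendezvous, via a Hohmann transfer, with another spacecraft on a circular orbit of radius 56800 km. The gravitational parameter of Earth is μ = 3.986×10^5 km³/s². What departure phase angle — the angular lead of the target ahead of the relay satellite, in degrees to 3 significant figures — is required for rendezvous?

The Hohmann ellipse has a_t = (r₁ + r₂)/2 = 32455 km.
Transfer time t = π√(a_t³/μ) = 29094 s.
The target's mean motion on its circular orbit is ω₂ = √(μ/r₂³) = 4.6639×10^-5 rad/s.
Angle swept by the target during transfer: ω₂·t = 1.3569 rad = 77.74°.
Arrival is 180° from departure on the ellipse, so φ = 180° − 77.74° = 102°.

φ = 102°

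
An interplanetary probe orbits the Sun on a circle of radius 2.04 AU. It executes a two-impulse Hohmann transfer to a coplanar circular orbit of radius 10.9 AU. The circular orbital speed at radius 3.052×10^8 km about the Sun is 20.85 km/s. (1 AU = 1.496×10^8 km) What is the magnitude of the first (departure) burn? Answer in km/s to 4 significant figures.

Δv₁ = 6.213 km/s

From the circular-orbit relation v² = μ/r at r = 3.052×10^8 km: μ = v²r = (20.85)² × 3.052×10^8 = 1.32677×10^11 km³/s².
In km: r₁ = 2.04 × 1.496×10^8 = 3.05184×10^8 km; r₂ = 10.9 × 1.496×10^8 = 1.63064×10^9 km.
Semi-major axis of the transfer orbit: a_t = (3.05184×10^8 + 1.63064×10^9)/2 = 9.67912×10^8 km.
On the circular orbit at r = 3.05184×10^8 km, v_c = √(μ/r) = 20.8505 km/s.
Vis-viva on the transfer ellipse at r = 3.05184×10^8 km gives v_t = √[μ(2/r − 1/a_t)] = 27.0632 km/s.
Δv₁ = |v_t − v_c| = |27.0632 − 20.8505| = 6.213 km/s.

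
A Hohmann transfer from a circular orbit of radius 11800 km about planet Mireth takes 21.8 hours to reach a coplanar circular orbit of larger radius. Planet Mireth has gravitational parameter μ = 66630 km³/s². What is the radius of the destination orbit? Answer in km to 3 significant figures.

r₂ = 57500 km

Transfer time t = 21.8 hours = 78480 s, and t = π√(a_t³/μ).
So a_t = (μ t²/π²)^(1/3) = (66630 × (78480)² / π²)^(1/3) = 34644 km.
Since a_t = (r₁ + r₂)/2, r₂ = 2a_t − r₁ = 2×34644 − 11800 = 57488 km.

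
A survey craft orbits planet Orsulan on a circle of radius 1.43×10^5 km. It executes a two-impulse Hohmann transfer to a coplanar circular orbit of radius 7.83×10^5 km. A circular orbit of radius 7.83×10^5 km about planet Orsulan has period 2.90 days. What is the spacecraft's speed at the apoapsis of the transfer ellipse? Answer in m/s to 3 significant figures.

v = 10900 m/s

From Kepler's third law T² = 4π²r³/μ at r = 7.83×10^5 km, T = 2.90 days = 2.90 × 86400 s = 2.5056×10^5 s: μ = 4π²r³/T² = 3.01871×10^8 km³/s².
The Hohmann ellipse has a_t = (r₁ + r₂)/2 = 4.630×10^5 km.
At apoapsis, r = 7.830×10^5 km.
Applying v² = μ(2/r − 1/a_t): v = 10.91 km/s.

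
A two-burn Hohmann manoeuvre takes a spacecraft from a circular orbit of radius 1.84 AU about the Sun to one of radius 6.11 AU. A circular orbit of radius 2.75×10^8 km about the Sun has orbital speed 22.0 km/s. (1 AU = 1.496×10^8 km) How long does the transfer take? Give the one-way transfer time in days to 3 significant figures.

t = 1450 days

From the circular-orbit relation v² = μ/r at r = 2.75×10^8 km: μ = v²r = (22.0)² × 2.75×10^8 = 1.33100×10^11 km³/s².
In km: r₁ = 1.84 × 1.496×10^8 = 2.75264×10^8 km; r₂ = 6.11 × 1.496×10^8 = 9.14056×10^8 km.
Semi-major axis of the transfer orbit: a_t = (2.75264×10^8 + 9.14056×10^8)/2 = 5.9466×10^8 km.
By Kepler's third law the transfer-orbit period is T = 2π√(a_t³/μ), so t = T/2 = 1.249×10^8 s.
Converting: 1.249×10^8 s ÷ 86400 s/day = 1450 days.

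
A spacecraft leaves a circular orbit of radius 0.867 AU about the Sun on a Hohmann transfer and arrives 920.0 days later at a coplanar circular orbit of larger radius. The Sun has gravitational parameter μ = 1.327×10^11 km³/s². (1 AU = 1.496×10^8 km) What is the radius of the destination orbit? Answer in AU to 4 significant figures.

r₂ = 5.010 AU

In km: r₁ = 0.867 × 1.496×10^8 = 1.297032×10^8 km.
Transfer time t = 920.0 days = 7.9488×10^7 s, and t = π√(a_t³/μ).
So a_t = (μ t²/π²)^(1/3) = (1.327×10^11 × (7.9488×10^7)² / π²)^(1/3) = 4.3960×10^8 km.
Since a_t = (r₁ + r₂)/2, r₂ = 2a_t − r₁ = 2×4.3960×10^8 − 1.297032×10^8 = 7.494968×10^8 km.
In AU: r₂ = 7.494968×10^8 / 1.496×10^8 = 5.010 AU.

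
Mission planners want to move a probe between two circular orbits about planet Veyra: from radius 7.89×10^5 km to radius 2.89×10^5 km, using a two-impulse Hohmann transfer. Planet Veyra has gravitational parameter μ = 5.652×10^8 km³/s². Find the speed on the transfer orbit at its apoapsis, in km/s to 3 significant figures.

v = 19.6 km/s

Transfer-ellipse semi-major axis a_t = (r₁ + r₂)/2 = (7.890×10^5 + 2.890×10^5)/2 = 5.390×10^5 km.
The apoapsis of the transfer ellipse is at r = 7.890×10^5 km.
Vis-viva: v = √[μ(2/r − 1/a_t)] = √[5.652×10^8 × (2/7.890×10^5 − 1/5.390×10^5)] = 19.60 km/s.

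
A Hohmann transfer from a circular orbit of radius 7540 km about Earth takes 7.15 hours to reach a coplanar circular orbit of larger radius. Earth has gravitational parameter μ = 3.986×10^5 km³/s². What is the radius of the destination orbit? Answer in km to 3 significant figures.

r₂ = 52300 km

Transfer time t = 7.15 hours = 25740 s, and t = π√(a_t³/μ).
So a_t = (μ t²/π²)^(1/3) = (3.986×10^5 × (25740)² / π²)^(1/3) = 29910 km.
Since a_t = (r₁ + r₂)/2, r₂ = 2a_t − r₁ = 2×29910 − 7540 = 52280 km.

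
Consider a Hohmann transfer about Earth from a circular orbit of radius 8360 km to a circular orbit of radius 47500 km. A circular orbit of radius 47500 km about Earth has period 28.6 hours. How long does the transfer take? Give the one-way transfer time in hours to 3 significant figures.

t = 6.45 hours

From Kepler's third law T² = 4π²r³/μ at r = 47500 km, T = 28.6 hours = 28.6 × 3600 s = 1.0296×10^5 s: μ = 4π²r³/T² = 3.99120×10^5 km³/s².
The Hohmann ellipse has a_t = (r₁ + r₂)/2 = 27930 km.
Transfer time t = π√(a_t³/μ) = π√((27930)³ / 3.99120×10^5) = 23210 s.
Converting: 23210 s ÷ 3600 s/hour = 6.45 hours.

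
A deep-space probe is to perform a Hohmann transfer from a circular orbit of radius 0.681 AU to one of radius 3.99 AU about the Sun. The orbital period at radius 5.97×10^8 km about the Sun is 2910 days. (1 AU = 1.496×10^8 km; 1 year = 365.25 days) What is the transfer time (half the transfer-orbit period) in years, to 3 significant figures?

t = 1.78 years

From Kepler's third law T² = 4π²r³/μ at r = 5.97×10^8 km, T = 2910 days = 2910 × 86400 s = 2.51424×10^8 s: μ = 4π²r³/T² = 1.32883×10^11 km³/s².
In km: r₁ = 0.681 × 1.496×10^8 = 1.018776×10^8 km; r₂ = 3.99 × 1.496×10^8 = 5.96904×10^8 km.
Transfer-ellipse semi-major axis a_t = (r₁ + r₂)/2 = (1.018776×10^8 + 5.96904×10^8)/2 = 3.493908×10^8 km.
Transfer time t = π√(a_t³/μ) = π√((3.493908×10^8)³ / 1.32883×10^11) = 5.628×10^7 s.
Converting: 5.628×10^7 s ÷ 3.15576×10^7 s/year (365.25 × 86400) = 1.78 years.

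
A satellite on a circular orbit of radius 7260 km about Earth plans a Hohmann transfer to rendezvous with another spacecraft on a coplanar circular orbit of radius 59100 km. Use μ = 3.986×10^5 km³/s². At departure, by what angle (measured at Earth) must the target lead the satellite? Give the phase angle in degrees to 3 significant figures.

φ = 104°

The Hohmann ellipse has a_t = (r₁ + r₂)/2 = 33180 km.
Transfer time t = π√(a_t³/μ) = 30074 s.
The target's mean motion on its circular orbit is ω₂ = √(μ/r₂³) = 4.3943×10^-5 rad/s.
Angle swept by the target during transfer: ω₂·t = 1.3215 rad = 75.72°.
The satellite traverses 180° on the transfer ellipse, so the target must lead by 180° − 75.72° = 104°.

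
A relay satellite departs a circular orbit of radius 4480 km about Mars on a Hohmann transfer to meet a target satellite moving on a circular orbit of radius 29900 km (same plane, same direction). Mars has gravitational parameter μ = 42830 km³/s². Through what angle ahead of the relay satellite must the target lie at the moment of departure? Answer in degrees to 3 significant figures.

φ = 102°

The Hohmann ellipse has a_t = (r₁ + r₂)/2 = 17190 km.
Transfer time t = π√(a_t³/μ) = 34213 s.
Target angular speed ω₂ = √(μ/r₂³) = 4.0028×10^-5 rad/s.
Angle swept by the target during transfer: ω₂·t = 1.3695 rad = 78.47°.
Arrival is 180° from departure on the ellipse, so φ = 180° − 78.47° = 102°.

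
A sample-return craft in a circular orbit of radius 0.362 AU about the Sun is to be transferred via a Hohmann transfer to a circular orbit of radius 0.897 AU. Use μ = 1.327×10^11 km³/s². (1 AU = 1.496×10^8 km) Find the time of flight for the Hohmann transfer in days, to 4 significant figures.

In km: r₁ = 0.362 × 1.496×10^8 = 5.41552×10^7 km; r₂ = 0.897 × 1.496×10^8 = 1.341912×10^8 km.
Transfer-ellipse semi-major axis a_t = (r₁ + r₂)/2 = (5.41552×10^7 + 1.341912×10^8)/2 = 9.41732×10^7 km.
By Kepler's third law the transfer-orbit period is T = 2π√(a_t³/μ), so t = T/2 = 7.881×10^6 s.
Converting: 7.881×10^6 s ÷ 86400 s/day = 91.22 days.

t = 91.22 days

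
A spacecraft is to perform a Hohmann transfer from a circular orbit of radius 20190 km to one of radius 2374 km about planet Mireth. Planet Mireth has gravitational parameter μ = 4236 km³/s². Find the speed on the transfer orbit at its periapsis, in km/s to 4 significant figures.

Semi-major axis of the transfer orbit: a_t = (20190 + 2374)/2 = 11282 km.
The periapsis of the transfer ellipse is at r = 2374 km.
Applying v² = μ(2/r − 1/a_t): v = 1.787 km/s.

v = 1.787 km/s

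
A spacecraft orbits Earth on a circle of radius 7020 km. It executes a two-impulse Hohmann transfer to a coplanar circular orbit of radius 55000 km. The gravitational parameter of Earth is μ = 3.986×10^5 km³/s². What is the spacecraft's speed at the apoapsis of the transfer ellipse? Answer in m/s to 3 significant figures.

Transfer-ellipse semi-major axis a_t = (r₁ + r₂)/2 = (7020 + 55000)/2 = 31010 km.
The apoapsis of the transfer ellipse is at r = 55000 km.
Vis-viva: v = √[μ(2/r − 1/a_t)] = √[3.986×10^5 × (2/55000 − 1/31010)] = 1.281 km/s.

v = 1280 m/s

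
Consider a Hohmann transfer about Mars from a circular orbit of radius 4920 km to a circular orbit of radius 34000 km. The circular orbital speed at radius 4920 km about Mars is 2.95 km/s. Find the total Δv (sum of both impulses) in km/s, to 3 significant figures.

Δv = 1.51 km/s

From the circular-orbit relation v² = μ/r at r = 4920 km: μ = v²r = (2.95)² × 4920 = 42816.3 km³/s².
Transfer-ellipse semi-major axis a_t = (r₁ + r₂)/2 = (4920 + 34000)/2 = 19460 km.
At r₁ the circular-orbit speed is v₁ = √(μ/r₁) = 2.9500 km/s.
On the transfer ellipse at r₁, vis-viva gives v_p = √[μ(2/r₁ − 1/a_t)] = 3.8993 km/s.
First burn Δv₁ = |v_p − v₁| = 0.9493 km/s.
Circular speed at r₂: v₂ = √(μ/r₂) = 1.1222 km/s.
Transfer-orbit speed at r₂: v_a = √[μ(2/r₂ − 1/a_t)] = 0.56426 km/s.
Second burn Δv₂ = |v₂ − v_a| = 0.5579 km/s.
Δv = Δv₁ + Δv₂ = 0.9493 + 0.5579 = 1.507 km/s.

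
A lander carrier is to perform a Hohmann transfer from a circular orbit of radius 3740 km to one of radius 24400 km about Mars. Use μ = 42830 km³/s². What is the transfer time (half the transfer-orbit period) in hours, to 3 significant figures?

Semi-major axis of the transfer orbit: a_t = (3740 + 24400)/2 = 14070 km.
By Kepler's third law the transfer-orbit period is T = 2π√(a_t³/μ), so t = T/2 = 25330 s.
Converting: 25330 s ÷ 3600 s/hour = 7.04 hours.

t = 7.04 hours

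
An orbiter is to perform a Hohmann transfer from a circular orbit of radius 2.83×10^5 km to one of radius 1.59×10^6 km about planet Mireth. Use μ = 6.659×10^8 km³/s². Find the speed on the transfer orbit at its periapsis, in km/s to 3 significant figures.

v = 63.2 km/s

Semi-major axis of the transfer orbit: a_t = (2.830×10^5 + 1.590×10^6)/2 = 9.365×10^5 km.
The periapsis of the transfer ellipse is at r = 2.830×10^5 km.
Applying v² = μ(2/r − 1/a_t): v = 63.21 km/s.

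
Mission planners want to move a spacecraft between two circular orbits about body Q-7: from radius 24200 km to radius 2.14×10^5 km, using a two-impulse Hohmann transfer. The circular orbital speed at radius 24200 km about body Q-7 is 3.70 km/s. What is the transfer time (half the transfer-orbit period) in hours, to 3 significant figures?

t = 62.3 hours

From the circular-orbit relation v² = μ/r at r = 24200 km: μ = v²r = (3.70)² × 24200 = 3.31298×10^5 km³/s².
Semi-major axis of the transfer orbit: a_t = (24200 + 2.140×10^5)/2 = 1.191×10^5 km.
By Kepler's third law the transfer-orbit period is T = 2π√(a_t³/μ), so t = T/2 = 2.243×10^5 s.
Converting: 2.243×10^5 s ÷ 3600 s/hour = 62.3 hours.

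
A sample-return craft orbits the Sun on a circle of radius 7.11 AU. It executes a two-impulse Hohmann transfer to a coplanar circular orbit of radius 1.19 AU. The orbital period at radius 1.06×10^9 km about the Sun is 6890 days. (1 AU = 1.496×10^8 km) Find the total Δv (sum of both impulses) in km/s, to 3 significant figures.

Δv = 13.6 km/s

From Kepler's third law T² = 4π²r³/μ at r = 1.06×10^9 km, T = 6890 days = 6890 × 86400 s = 5.95296×10^8 s: μ = 4π²r³/T² = 1.32682×10^11 km³/s².
In km: r₁ = 7.11 × 1.496×10^8 = 1.063656×10^9 km; r₂ = 1.19 × 1.496×10^8 = 1.78024×10^8 km.
Transfer-ellipse semi-major axis a_t = (r₁ + r₂)/2 = (1.063656×10^9 + 1.78024×10^8)/2 = 6.2084×10^8 km.
At r₁ the circular-orbit speed is v₁ = √(μ/r₁) = 11.169 km/s.
On the transfer ellipse at r₁, v² = μ(2/r − 1/a) gives v_a = √[μ(2/r₁ − 1/a_t)] = 5.9807 km/s.
First burn Δv₁ = |v_a − v₁| = 5.188 km/s.
Circular speed at r₂: v₂ = √(μ/r₂) = 27.3002 km/s.
Transfer-orbit speed at r₂: v_p = √[μ(2/r₂ − 1/a_t)] = 35.7336 km/s.
Second burn Δv₂ = |v₂ − v_p| = 8.433 km/s.
Δv = Δv₁ + Δv₂ = 5.188 + 8.433 = 13.62 km/s.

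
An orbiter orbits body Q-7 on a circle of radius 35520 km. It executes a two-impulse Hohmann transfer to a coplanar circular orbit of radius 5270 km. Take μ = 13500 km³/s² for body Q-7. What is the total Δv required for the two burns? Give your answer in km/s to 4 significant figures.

Δv = 0.8148 km/s

Transfer-ellipse semi-major axis a_t = (r₁ + r₂)/2 = (35520 + 5270)/2 = 20395 km.
At r₁ the circular-orbit speed is v₁ = √(μ/r₁) = 0.6165 km/s.
On the transfer ellipse at r₁, v² = μ(2/r − 1/a) gives v_a = √[μ(2/r₁ − 1/a_t)] = 0.3134 km/s.
First burn Δv₁ = |v_a − v₁| = 0.3031 km/s.
Circular speed at r₂: v₂ = √(μ/r₂) = 1.6005 km/s.
Transfer-orbit speed at r₂: v_p = √[μ(2/r₂ − 1/a_t)] = 2.1122 km/s.
Second burn Δv₂ = |v₂ − v_p| = 0.5117 km/s.
Δv = Δv₁ + Δv₂ = 0.3031 + 0.5117 = 0.8148 km/s.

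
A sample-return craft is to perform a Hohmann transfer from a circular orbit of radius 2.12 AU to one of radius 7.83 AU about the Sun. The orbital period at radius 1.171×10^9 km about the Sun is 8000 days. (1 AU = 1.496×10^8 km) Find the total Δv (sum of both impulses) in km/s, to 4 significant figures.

From Kepler's third law T² = 4π²r³/μ at r = 1.171×10^9 km, T = 8000 days = 8000 × 86400 s = 6.912×10^8 s: μ = 4π²r³/T² = 1.32685×10^11 km³/s².
In km: r₁ = 2.12 × 1.496×10^8 = 3.17152×10^8 km; r₂ = 7.83 × 1.496×10^8 = 1.171368×10^9 km.
Semi-major axis of the transfer orbit: a_t = (3.17152×10^8 + 1.171368×10^9)/2 = 7.4426×10^8 km.
Circular speed at r₁: v₁ = √(μ/r₁) = √(1.32685×10^11/3.17152×10^8) = 20.4540 km/s.
On the transfer ellipse at r₁, v² = μ(2/r − 1/a) gives v_p = √[μ(2/r₁ − 1/a_t)] = 25.6603 km/s.
First burn Δv₁ = |v_p − v₁| = 5.2063 km/s.
Circular speed at r₂: v₂ = √(μ/r₂) = 10.643 km/s.
Transfer-orbit speed at r₂: v_a = √[μ(2/r₂ − 1/a_t)] = 6.9476 km/s.
Second burn Δv₂ = |v₂ − v_a| = 3.6954 km/s.
Total Δv = Δv₁ + Δv₂ = 8.902 km/s.

Δv = 8.902 km/s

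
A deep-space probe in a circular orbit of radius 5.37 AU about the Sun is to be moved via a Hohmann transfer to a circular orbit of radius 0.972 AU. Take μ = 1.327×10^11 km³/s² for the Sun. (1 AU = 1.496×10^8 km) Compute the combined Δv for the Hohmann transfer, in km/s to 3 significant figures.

In km: r₁ = 5.37 × 1.496×10^8 = 8.03352×10^8 km; r₂ = 0.972 × 1.496×10^8 = 1.454112×10^8 km.
Transfer-ellipse semi-major axis a_t = (r₁ + r₂)/2 = (8.03352×10^8 + 1.454112×10^8)/2 = 4.743816×10^8 km.
At r₁ the circular-orbit speed is v₁ = √(μ/r₁) = 12.8523 km/s.
On the transfer ellipse at r₁, vis-viva gives v_a = √[μ(2/r₁ − 1/a_t)] = 7.11570 km/s.
First burn Δv₁ = |v_a − v₁| = 5.737 km/s.
Circular speed at r₂: v₂ = √(μ/r₂) = 30.209 km/s.
Transfer-orbit speed at r₂: v_p = √[μ(2/r₂ − 1/a_t)] = 39.312 km/s.
Second burn Δv₂ = |v₂ − v_p| = 9.103 km/s.
Δv = Δv₁ + Δv₂ = 5.737 + 9.103 = 14.84 km/s.

Δv = 14.8 km/s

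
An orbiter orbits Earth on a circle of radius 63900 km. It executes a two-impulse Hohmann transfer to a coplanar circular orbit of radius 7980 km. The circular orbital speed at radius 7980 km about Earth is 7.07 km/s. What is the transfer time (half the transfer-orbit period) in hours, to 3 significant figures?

t = 9.41 hours

From the circular-orbit relation v² = μ/r at r = 7980 km: μ = v²r = (7.07)² × 7980 = 3.98880×10^5 km³/s².
Semi-major axis of the transfer orbit: a_t = (63900 + 7980)/2 = 35940 km.
By Kepler's third law the transfer-orbit period is T = 2π√(a_t³/μ), so t = T/2 = 33890 s.
Converting: 33890 s ÷ 3600 s/hour = 9.41 hours.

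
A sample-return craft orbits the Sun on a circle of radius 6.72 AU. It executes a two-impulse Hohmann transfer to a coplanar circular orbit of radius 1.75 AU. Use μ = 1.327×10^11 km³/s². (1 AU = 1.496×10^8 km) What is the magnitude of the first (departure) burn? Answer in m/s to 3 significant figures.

In km: r₁ = 6.72 × 1.496×10^8 = 1.005312×10^9 km; r₂ = 1.75 × 1.496×10^8 = 2.618×10^8 km.
The Hohmann ellipse has a_t = (r₁ + r₂)/2 = 6.33556×10^8 km.
On the circular orbit at r = 1.005312×10^9 km, v_c = √(μ/r) = 11.4891 km/s.
Transfer-orbit speed at the same r (vis-viva, a = a_t): v_t = √[μ(2/r − 1/a_t)] = 7.38546 km/s.
Δv₁ = |v_t − v_c| = |7.38546 − 11.4891| = 4.104 km/s.

Δv₁ = 4100 m/s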